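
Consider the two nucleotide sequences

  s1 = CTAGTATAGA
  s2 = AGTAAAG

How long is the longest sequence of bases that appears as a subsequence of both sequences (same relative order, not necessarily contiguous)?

Pick A [3,1], then G [4,2], then T [5,3], then A [6,5], then A [8,6], then G [9,7]; all 6 bases appear in both, in order, and the DP table's final entry dp[10][7] is also 6, so no common subsequence is longer.

6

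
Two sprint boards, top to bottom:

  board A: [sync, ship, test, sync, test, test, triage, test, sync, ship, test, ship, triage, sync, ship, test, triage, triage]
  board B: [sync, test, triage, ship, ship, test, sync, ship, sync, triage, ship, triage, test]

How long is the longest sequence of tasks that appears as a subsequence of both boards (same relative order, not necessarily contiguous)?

9

Taking sync (board A #4, board B #1); then test (board A #6, board B #2); then triage (board A #7, board B #3); then test (board A #8, board B #6); then sync (board A #9, board B #7); then ship (board A #10, board B #8); then ship (board A #12, board B #11); then triage (board A #13, board B #12); then test (board A #16, board B #13) gives a common subsequence of length 9. The LCS DP gives dp[18][13] = 9, so this is optimal.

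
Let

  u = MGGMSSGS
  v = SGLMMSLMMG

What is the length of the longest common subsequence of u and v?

4

Let dp[i][j] be the LCS length of the first i characters of u and the first j characters of v. dp[i][j] = dp[i-1][j-1]+1 when the i-th and j-th characters match, else max(dp[i-1][j], dp[i][j-1]).
    ·  S  G  L  M  M  S  L  M  M  G
 ·  0  0  0  0  0  0  0  0  0  0  0
 M  0  0  0  0  1  1  1  1  1  1  1
 G  0  0  1  1  1  1  1  1  1  1  2
 G  0  0  1  1  1  1  1  1  1  1  2
 M  0  0  1  1  2  2  2  2  2  2  2
 S  0  1  1  1  2  2  3  3  3  3  3
 S  0  1  1  1  2  2  3  3  3  3  3
 G  0  1  2  2  2  2  3  3  3  3  4
 S  0  1  2  2  2  2  3  3  3  3  4
dp[8][10] = 4. One LCS (by backtracking along matches): MMSG.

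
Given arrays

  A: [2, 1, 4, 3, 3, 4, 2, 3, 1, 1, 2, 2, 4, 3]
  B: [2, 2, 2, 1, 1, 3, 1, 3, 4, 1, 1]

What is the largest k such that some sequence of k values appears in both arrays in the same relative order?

7

Taking 2 (A #1, B #3); then 1 (A #2, B #5); then 3 (A #4, B #6); then 3 (A #5, B #8); then 4 (A #6, B #9); then 1 (A #9, B #10); then 1 (A #10, B #11) gives a common subsequence of length 7. Since dp[14][11] = 7, nothing longer is possible.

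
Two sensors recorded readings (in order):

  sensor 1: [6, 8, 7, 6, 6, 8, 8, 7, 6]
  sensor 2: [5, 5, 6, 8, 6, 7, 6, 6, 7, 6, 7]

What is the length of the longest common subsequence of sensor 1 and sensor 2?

7

Match 6 (sensor 1 #1, sensor 2 #3), 8 (sensor 1 #2, sensor 2 #4), 7 (sensor 1 #3, sensor 2 #6), 6 (sensor 1 #4, sensor 2 #7), 6 (sensor 1 #5, sensor 2 #8), 7 (sensor 1 #8, sensor 2 #9), 6 (sensor 1 #9, sensor 2 #10) — 7 values in the same relative order in both, and the DP table's final entry dp[9][11] is also 7, so no common subsequence is longer.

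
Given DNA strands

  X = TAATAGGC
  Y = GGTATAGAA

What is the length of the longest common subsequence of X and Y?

Let dp[i][j] be the LCS length of the first i bases of X and the first j bases of Y. dp[i][j] = dp[i-1][j-1]+1 when the i-th and j-th bases match, else max(dp[i-1][j], dp[i][j-1]).
    ·  G  G  T  A  T  A  G  A  A
 ·  0  0  0  0  0  0  0  0  0  0
 T  0  0  0  1  1  1  1  1  1  1
 A  0  0  0  1  2  2  2  2  2  2
 A  0  0  0  1  2  2  3  3  3  3
 T  0  0  0  1  2  3  3  3  3  3
 A  0  0  0  1  2  3  4  4  4  4
 G  0  1  1  1  2  3  4  5  5  5
 G  0  1  2  2  2  3  4  5  5  5
 C  0  1  2  2  2  3  4  5  5  5
dp[8][9] = 5. One LCS (by backtracking along matches): TATAG.

5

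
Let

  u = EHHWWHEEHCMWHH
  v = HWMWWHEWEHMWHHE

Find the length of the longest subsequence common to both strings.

Pick H at u[2]=v[1] → W at u[4]=v[4] → W at u[5]=v[5] → H at u[6]=v[6] → E at u[7]=v[7] → E at u[8]=v[9] → H at u[9]=v[10] → M at u[11]=v[11] → W at u[12]=v[12] → H at u[13]=v[13] → H at u[14]=v[14]; all 11 characters appear in both, in order. dp[14][15] = 11 confirms this is the maximum.

11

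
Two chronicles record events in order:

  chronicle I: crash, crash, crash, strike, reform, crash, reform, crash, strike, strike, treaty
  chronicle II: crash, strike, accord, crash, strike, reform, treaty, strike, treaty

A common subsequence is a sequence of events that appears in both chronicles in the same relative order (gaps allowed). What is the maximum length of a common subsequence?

Taking crash [1,1], then crash [3,4], then strike [4,5], then reform [5,6], then strike [10,8], then treaty [11,9] gives a common subsequence of length 6, and the DP table's final entry dp[11][9] is also 6, so no common subsequence is longer.

6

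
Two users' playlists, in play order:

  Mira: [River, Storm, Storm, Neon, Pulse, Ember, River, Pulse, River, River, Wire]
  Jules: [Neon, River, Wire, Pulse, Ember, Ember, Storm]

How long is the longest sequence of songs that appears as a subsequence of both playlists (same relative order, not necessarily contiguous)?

3

Match River [1,2]; then Pulse [5,4]; then Ember [6,6] — 3 songs in the same relative order in both. dp[11][7] = 3 confirms this is the maximum.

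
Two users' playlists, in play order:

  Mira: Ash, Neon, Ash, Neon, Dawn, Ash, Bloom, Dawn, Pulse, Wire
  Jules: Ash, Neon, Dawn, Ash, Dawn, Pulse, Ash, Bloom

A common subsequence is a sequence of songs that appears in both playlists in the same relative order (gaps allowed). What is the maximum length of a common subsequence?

Taking Ash at Mira[1]=Jules[1], then Neon at Mira[2]=Jules[2], then Ash at Mira[3]=Jules[4], then Dawn at Mira[5]=Jules[5], then Ash at Mira[6]=Jules[7], then Bloom at Mira[7]=Jules[8] gives a common subsequence of length 6, and the DP table's final entry dp[10][8] is also 6, so no common subsequence is longer.

6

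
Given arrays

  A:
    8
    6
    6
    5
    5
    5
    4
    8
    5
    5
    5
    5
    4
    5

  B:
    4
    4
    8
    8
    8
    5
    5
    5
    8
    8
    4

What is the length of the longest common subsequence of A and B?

6

One common subsequence of length 6: 8 at A[1]=B[5], then 5 at A[4]=B[6], then 5 at A[5]=B[7], then 5 at A[6]=B[8], then 8 at A[8]=B[10], then 4 at A[13]=B[11]. The LCS DP gives dp[14][11] = 6, so this is optimal.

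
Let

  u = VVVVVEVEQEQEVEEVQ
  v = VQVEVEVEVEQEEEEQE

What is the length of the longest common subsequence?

One common subsequence of length 13: V at u[1]=v[1], V at u[2]=v[3], V at u[3]=v[5], V at u[5]=v[7], E at u[6]=v[8], V at u[7]=v[9], E at u[8]=v[10], Q at u[9]=v[11], E at u[10]=v[12], E at u[12]=v[13], E at u[14]=v[14], E at u[15]=v[15], Q at u[17]=v[16]. dp[17][17] = 13 confirms this is the maximum.

13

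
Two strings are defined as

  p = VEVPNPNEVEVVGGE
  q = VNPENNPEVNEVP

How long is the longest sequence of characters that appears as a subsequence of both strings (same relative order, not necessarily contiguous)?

One common subsequence of length 8: V [1,1] → E [2,4] → N [5,6] → P [6,7] → E [8,8] → V [9,9] → E [10,11] → V [11,12]. Since dp[15][13] = 8, nothing longer is possible.

8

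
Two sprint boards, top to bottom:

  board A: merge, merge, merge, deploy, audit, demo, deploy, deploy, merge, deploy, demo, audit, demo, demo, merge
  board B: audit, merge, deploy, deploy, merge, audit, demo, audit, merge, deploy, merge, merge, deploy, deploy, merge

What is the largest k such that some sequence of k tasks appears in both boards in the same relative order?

8

One common subsequence of length 8: merge (board A #1, board B #2); then merge (board A #3, board B #5); then audit (board A #5, board B #6); then demo (board A #6, board B #7); then deploy (board A #7, board B #10); then deploy (board A #8, board B #13); then deploy (board A #10, board B #14); then merge (board A #15, board B #15). Since dp[15][15] = 8, nothing longer is possible.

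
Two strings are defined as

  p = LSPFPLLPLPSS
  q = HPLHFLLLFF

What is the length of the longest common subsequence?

5

Pick L [1,3]; then F [4,5]; then L [6,6]; then L [7,7]; then L [9,8]; all 5 characters appear in both, in order. dp[12][10] = 5 confirms this is the maximum.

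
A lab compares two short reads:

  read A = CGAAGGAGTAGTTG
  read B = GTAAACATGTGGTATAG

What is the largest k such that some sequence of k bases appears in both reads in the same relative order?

10

Pick G [2,1], then A [3,5], then A [4,7], then G [5,9], then G [6,11], then G [8,12], then T [9,13], then A [10,14], then T [12,15], then G [14,17]; all 10 bases appear in both, in order. The LCS DP gives dp[14][17] = 10, so this is optimal.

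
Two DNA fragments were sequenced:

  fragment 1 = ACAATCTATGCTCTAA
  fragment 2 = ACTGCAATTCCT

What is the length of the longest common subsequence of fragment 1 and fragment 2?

9

One common subsequence of length 9: A at fragment 1[1]=fragment 2[1], then C at fragment 1[2]=fragment 2[5], then A at fragment 1[3]=fragment 2[6], then A at fragment 1[4]=fragment 2[7], then T at fragment 1[7]=fragment 2[8], then T at fragment 1[9]=fragment 2[9], then C at fragment 1[11]=fragment 2[10], then C at fragment 1[13]=fragment 2[11], then T at fragment 1[14]=fragment 2[12]. Since dp[16][12] = 9, nothing longer is possible.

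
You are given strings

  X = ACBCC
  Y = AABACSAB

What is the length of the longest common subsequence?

3

One common subsequence of length 3: A [1,4] → C [2,5] → B [3,8]. The LCS DP gives dp[5][8] = 3, so this is optimal.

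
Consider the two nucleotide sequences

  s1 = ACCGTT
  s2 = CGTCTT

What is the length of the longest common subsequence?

4

Taking C (s1 #2, s2 #1), then C (s1 #3, s2 #4), then T (s1 #5, s2 #5), then T (s1 #6, s2 #6) gives a common subsequence of length 4, and the DP table's final entry dp[6][6] is also 4, so no common subsequence is longer.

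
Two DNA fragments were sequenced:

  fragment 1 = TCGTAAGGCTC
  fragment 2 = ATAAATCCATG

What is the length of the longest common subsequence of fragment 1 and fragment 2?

5

Match T at fragment 1[1]=fragment 2[2], then A at fragment 1[5]=fragment 2[4], then A at fragment 1[6]=fragment 2[5], then C at fragment 1[9]=fragment 2[8], then T at fragment 1[10]=fragment 2[10] — 5 bases in the same relative order in both. The LCS DP gives dp[11][11] = 5, so this is optimal.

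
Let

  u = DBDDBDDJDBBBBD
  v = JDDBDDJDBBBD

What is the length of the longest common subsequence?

11

Taking D (u #3, v #2) → D (u #4, v #3) → B (u #5, v #4) → D (u #6, v #5) → D (u #7, v #6) → J (u #8, v #7) → D (u #9, v #8) → B (u #11, v #9) → B (u #12, v #10) → B (u #13, v #11) → D (u #14, v #12) gives a common subsequence of length 11, and the DP table's final entry dp[14][12] is also 11, so no common subsequence is longer.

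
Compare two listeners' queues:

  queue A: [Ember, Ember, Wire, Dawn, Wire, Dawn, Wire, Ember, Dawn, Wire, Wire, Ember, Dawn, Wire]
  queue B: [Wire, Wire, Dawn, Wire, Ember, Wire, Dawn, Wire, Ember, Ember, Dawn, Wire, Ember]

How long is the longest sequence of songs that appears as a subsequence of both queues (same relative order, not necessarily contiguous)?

10

One common subsequence of length 10: Wire [3,1], Wire [5,2], Dawn [6,3], Wire [7,4], Ember [8,5], Dawn [9,7], Wire [10,8], Ember [12,10], Dawn [13,11], Wire [14,12]. Since dp[14][13] = 10, nothing longer is possible.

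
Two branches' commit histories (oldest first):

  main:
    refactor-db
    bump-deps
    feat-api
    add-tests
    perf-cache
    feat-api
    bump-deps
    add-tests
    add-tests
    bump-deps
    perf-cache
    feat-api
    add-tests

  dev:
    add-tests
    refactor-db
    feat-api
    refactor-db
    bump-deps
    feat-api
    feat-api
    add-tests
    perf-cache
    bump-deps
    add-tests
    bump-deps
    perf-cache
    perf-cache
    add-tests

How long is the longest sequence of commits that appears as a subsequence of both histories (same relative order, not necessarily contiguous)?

10

Taking refactor-db (main #1, dev #4) → bump-deps (main #2, dev #5) → feat-api (main #3, dev #7) → add-tests (main #4, dev #8) → perf-cache (main #5, dev #9) → bump-deps (main #7, dev #10) → add-tests (main #9, dev #11) → bump-deps (main #10, dev #12) → perf-cache (main #11, dev #14) → add-tests (main #13, dev #15) gives a common subsequence of length 10. dp[13][15] = 10 confirms this is the maximum.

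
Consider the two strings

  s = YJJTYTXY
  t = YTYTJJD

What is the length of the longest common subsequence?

Match Y at s[1]=t[1], T at s[4]=t[2], Y at s[5]=t[3], T at s[6]=t[4] — 4 characters in the same relative order in both. The LCS DP gives dp[8][7] = 4, so this is optimal.

4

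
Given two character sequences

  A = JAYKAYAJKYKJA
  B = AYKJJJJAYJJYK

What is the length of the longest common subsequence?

Pick A at A[2]=B[1] → Y at A[3]=B[2] → K at A[4]=B[3] → A at A[5]=B[8] → Y at A[6]=B[9] → J at A[8]=B[11] → Y at A[10]=B[12] → K at A[11]=B[13]; all 8 characters appear in both, in order, and the DP table's final entry dp[13][13] is also 8, so no common subsequence is longer.

8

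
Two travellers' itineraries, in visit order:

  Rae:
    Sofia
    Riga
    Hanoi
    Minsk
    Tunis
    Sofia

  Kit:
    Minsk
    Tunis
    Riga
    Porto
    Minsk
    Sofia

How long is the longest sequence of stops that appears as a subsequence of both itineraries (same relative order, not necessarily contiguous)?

3

Match Riga [2,3]; then Minsk [4,5]; then Sofia [6,6] — 3 stops in the same relative order in both. The LCS DP gives dp[6][6] = 3, so this is optimal.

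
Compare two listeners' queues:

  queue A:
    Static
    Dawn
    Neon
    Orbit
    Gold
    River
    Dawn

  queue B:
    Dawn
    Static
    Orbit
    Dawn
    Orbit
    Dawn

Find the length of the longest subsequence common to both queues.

Taking Static [1,2] → Dawn [2,4] → Orbit [4,5] → Dawn [7,6] gives a common subsequence of length 4. dp[7][6] = 4 confirms this is the maximum.

4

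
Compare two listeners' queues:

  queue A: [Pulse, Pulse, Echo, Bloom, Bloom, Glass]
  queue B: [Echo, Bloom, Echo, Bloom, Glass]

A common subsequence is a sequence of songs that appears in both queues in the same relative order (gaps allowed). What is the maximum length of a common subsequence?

Match Echo at queue A[3]=queue B[1] → Bloom at queue A[4]=queue B[2] → Bloom at queue A[5]=queue B[4] → Glass at queue A[6]=queue B[5] — 4 songs in the same relative order in both. Since dp[6][5] = 4, nothing longer is possible.

4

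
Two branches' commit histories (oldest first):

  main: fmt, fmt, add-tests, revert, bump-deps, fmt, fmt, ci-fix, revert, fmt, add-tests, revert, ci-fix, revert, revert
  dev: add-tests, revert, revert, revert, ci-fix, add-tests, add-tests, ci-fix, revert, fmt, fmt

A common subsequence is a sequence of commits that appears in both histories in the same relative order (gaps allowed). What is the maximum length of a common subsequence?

6

Taking add-tests [3,1]; then revert [4,4]; then ci-fix [8,5]; then add-tests [11,7]; then ci-fix [13,8]; then revert [14,9] gives a common subsequence of length 6, and the DP table's final entry dp[15][11] is also 6, so no common subsequence is longer.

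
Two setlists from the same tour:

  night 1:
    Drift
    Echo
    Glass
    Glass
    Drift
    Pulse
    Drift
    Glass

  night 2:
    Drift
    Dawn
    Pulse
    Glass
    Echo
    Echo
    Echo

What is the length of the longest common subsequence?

3

Pick Drift at night 1[1]=night 2[1] → Pulse at night 1[6]=night 2[3] → Glass at night 1[8]=night 2[4]; all 3 songs appear in both, in order. dp[8][7] = 3 confirms this is the maximum.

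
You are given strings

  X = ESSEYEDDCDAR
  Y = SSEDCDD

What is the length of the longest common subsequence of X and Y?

Let dp[i][j] be the LCS length of the first i characters of X and the first j characters of Y. dp[i][j] = dp[i-1][j-1]+1 when the i-th and j-th characters match, else max(dp[i-1][j], dp[i][j-1]).
    ·  S  S  E  D  C  D  D
 ·  0  0  0  0  0  0  0  0
 E  0  0  0  1  1  1  1  1
 S  0  1  1  1  1  1  1  1
 S  0  1  2  2  2  2  2  2
 E  0  1  2  3  3  3  3  3
 Y  0  1  2  3  3  3  3  3
 E  0  1  2  3  3  3  3  3
 D  0  1  2  3  4  4  4  4
 D  0  1  2  3  4  4  5  5
 C  0  1  2  3  4  5  5  5
 D  0  1  2  3  4  5  6  6
 A  0  1  2  3  4  5  6  6
 R  0  1  2  3  4  5  6  6
dp[12][7] = 6. One LCS (by backtracking along matches): SSEDDD.

6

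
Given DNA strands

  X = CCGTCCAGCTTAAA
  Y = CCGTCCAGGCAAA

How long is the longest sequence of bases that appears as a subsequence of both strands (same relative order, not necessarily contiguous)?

12

One common subsequence of length 12: C (X #1, Y #1); then C (X #2, Y #2); then G (X #3, Y #3); then T (X #4, Y #4); then C (X #5, Y #5); then C (X #6, Y #6); then A (X #7, Y #7); then G (X #8, Y #9); then C (X #9, Y #10); then A (X #12, Y #11); then A (X #13, Y #12); then A (X #14, Y #13). The LCS DP gives dp[14][13] = 12, so this is optimal.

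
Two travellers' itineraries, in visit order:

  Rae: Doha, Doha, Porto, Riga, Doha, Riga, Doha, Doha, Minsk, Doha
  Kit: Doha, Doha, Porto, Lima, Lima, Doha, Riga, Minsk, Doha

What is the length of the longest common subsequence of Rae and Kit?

One common subsequence of length 7: Doha at Rae[1]=Kit[1]; then Doha at Rae[2]=Kit[2]; then Porto at Rae[3]=Kit[3]; then Doha at Rae[5]=Kit[6]; then Riga at Rae[6]=Kit[7]; then Minsk at Rae[9]=Kit[8]; then Doha at Rae[10]=Kit[9]. The LCS DP gives dp[10][9] = 7, so this is optimal.

7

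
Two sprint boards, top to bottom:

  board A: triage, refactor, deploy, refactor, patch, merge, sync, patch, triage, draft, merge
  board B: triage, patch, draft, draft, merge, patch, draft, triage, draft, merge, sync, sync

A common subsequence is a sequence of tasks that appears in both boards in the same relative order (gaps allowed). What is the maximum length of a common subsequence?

7

One common subsequence of length 7: triage (board A #1, board B #1), patch (board A #5, board B #2), merge (board A #6, board B #5), patch (board A #8, board B #6), triage (board A #9, board B #8), draft (board A #10, board B #9), merge (board A #11, board B #10). dp[11][12] = 7 confirms this is the maximum.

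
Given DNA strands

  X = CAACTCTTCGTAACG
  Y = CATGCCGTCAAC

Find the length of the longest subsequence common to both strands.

10

Pick C at X[1]=Y[1] → A at X[3]=Y[2] → T at X[5]=Y[3] → C at X[6]=Y[5] → C at X[9]=Y[6] → G at X[10]=Y[7] → T at X[11]=Y[8] → A at X[12]=Y[10] → A at X[13]=Y[11] → C at X[14]=Y[12]; all 10 bases appear in both, in order. Since dp[15][12] = 10, nothing longer is possible.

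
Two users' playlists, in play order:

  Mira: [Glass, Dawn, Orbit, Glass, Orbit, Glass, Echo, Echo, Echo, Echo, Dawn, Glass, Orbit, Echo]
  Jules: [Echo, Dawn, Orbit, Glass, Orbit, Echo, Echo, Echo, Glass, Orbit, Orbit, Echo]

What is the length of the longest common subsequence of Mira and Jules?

10

Pick Dawn [2,2], then Orbit [3,3], then Glass [4,4], then Orbit [5,5], then Echo [8,6], then Echo [9,7], then Echo [10,8], then Glass [12,9], then Orbit [13,11], then Echo [14,12]; all 10 songs appear in both, in order. The LCS DP gives dp[14][12] = 10, so this is optimal.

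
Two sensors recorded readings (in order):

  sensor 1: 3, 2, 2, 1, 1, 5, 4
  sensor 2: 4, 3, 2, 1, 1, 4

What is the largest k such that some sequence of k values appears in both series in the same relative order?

5

Pick 3 (sensor 1 #1, sensor 2 #2), then 2 (sensor 1 #3, sensor 2 #3), then 1 (sensor 1 #4, sensor 2 #4), then 1 (sensor 1 #5, sensor 2 #5), then 4 (sensor 1 #7, sensor 2 #6); all 5 values appear in both, in order. The LCS DP gives dp[7][6] = 5, so this is optimal.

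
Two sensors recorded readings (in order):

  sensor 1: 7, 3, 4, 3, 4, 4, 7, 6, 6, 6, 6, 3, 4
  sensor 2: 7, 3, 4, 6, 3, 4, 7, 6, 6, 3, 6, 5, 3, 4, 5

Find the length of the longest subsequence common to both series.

One common subsequence of length 11: 7 [1,1]; then 3 [2,2]; then 4 [3,3]; then 3 [4,5]; then 4 [6,6]; then 7 [7,7]; then 6 [8,8]; then 6 [9,9]; then 6 [10,11]; then 3 [12,13]; then 4 [13,14], and the DP table's final entry dp[13][15] is also 11, so no common subsequence is longer.

11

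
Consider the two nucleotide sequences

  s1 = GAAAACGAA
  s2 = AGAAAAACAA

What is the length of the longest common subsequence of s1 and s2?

Pick G (s1 #1, s2 #2); then A (s1 #2, s2 #4); then A (s1 #3, s2 #5); then A (s1 #4, s2 #6); then A (s1 #5, s2 #7); then C (s1 #6, s2 #8); then A (s1 #8, s2 #9); then A (s1 #9, s2 #10); all 8 bases appear in both, in order. dp[9][10] = 8 confirms this is the maximum.

8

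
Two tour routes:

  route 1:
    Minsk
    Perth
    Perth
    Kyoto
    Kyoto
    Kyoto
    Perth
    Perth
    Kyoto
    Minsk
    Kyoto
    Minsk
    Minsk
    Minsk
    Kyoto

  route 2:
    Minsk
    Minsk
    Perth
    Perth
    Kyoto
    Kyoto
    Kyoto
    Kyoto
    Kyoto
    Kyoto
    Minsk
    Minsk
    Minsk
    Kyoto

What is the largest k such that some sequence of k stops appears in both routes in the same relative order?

Taking Minsk [1,2]; then Perth [2,3]; then Perth [3,4]; then Kyoto [4,6]; then Kyoto [5,7]; then Kyoto [6,8]; then Kyoto [9,9]; then Kyoto [11,10]; then Minsk [12,11]; then Minsk [13,12]; then Minsk [14,13]; then Kyoto [15,14] gives a common subsequence of length 12. Since dp[15][14] = 12, nothing longer is possible.

12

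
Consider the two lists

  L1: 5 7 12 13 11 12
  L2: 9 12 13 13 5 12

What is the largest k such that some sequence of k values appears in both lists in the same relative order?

3

Taking 12 at L1[3]=L2[2] → 13 at L1[4]=L2[4] → 12 at L1[6]=L2[6] gives a common subsequence of length 3. dp[6][6] = 3 confirms this is the maximum.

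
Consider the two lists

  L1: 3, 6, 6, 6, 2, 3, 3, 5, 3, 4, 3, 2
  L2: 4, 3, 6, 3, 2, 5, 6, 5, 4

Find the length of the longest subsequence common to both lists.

Pick 3 (L1 #1, L2 #2); then 6 (L1 #2, L2 #3); then 6 (L1 #4, L2 #7); then 5 (L1 #8, L2 #8); then 4 (L1 #10, L2 #9); all 5 values appear in both, in order. Since dp[12][9] = 5, nothing longer is possible.

5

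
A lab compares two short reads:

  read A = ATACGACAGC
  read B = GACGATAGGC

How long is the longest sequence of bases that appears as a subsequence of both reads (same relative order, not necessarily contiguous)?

7

Taking A [3,2]; then C [4,3]; then G [5,4]; then A [6,5]; then A [8,7]; then G [9,9]; then C [10,10] gives a common subsequence of length 7, and the DP table's final entry dp[10][10] is also 7, so no common subsequence is longer.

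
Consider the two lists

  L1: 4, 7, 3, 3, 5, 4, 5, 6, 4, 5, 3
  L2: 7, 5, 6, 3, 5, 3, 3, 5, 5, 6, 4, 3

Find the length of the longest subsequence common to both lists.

One common subsequence of length 8: 7 (L1 #2, L2 #1), then 3 (L1 #3, L2 #6), then 3 (L1 #4, L2 #7), then 5 (L1 #5, L2 #8), then 5 (L1 #7, L2 #9), then 6 (L1 #8, L2 #10), then 4 (L1 #9, L2 #11), then 3 (L1 #11, L2 #12). Since dp[11][12] = 8, nothing longer is possible.

8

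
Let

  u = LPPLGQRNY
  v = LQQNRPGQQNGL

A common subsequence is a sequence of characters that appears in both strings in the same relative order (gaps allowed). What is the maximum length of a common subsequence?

5

Let dp[i][j] be the LCS length of the first i characters of u and the first j characters of v. dp[i][j] = dp[i-1][j-1]+1 when the i-th and j-th characters match, else max(dp[i-1][j], dp[i][j-1]).
    ·  L  Q  Q  N  R  P  G  Q  Q  N  G  L
 ·  0  0  0  0  0  0  0  0  0  0  0  0  0
 L  0  1  1  1  1  1  1  1  1  1  1  1  1
 P  0  1  1  1  1  1  2  2  2  2  2  2  2
 P  0  1  1  1  1  1  2  2  2  2  2  2  2
 L  0  1  1  1  1  1  2  2  2  2  2  2  3
 G  0  1  1  1  1  1  2  3  3  3  3  3  3
 Q  0  1  2  2  2  2  2  3  4  4  4  4  4
 R  0  1  2  2  2  3  3  3  4  4  4  4  4
 N  0  1  2  2  3  3  3  3  4  4  5  5  5
 Y  0  1  2  2  3  3  3  3  4  4  5  5  5
dp[9][12] = 5. One LCS (by backtracking along matches): LPGQN.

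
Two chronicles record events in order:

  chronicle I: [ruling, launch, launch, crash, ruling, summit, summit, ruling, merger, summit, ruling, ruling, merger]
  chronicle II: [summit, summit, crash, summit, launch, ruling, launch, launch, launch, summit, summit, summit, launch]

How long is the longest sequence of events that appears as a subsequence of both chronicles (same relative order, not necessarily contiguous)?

Pick ruling [1,6]; then launch [2,8]; then launch [3,9]; then summit [6,10]; then summit [7,11]; then summit [10,12]; all 6 events appear in both, in order. dp[13][13] = 6 confirms this is the maximum.

6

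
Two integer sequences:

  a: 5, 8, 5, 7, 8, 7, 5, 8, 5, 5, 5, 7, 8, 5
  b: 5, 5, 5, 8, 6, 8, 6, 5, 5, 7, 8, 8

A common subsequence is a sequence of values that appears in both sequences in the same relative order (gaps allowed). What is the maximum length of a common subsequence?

Match 5 [1,2]; then 5 [3,3]; then 8 [5,4]; then 8 [8,6]; then 5 [10,8]; then 5 [11,9]; then 7 [12,10]; then 8 [13,12] — 8 values in the same relative order in both. dp[14][12] = 8 confirms this is the maximum.

8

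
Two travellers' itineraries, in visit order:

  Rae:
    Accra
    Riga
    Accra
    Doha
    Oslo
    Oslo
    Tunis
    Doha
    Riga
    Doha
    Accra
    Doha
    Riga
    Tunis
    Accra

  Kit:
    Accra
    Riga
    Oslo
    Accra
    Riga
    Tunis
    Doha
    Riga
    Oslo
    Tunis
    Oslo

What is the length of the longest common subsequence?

7

Pick Accra (Rae #1, Kit #1), Riga (Rae #2, Kit #2), Accra (Rae #3, Kit #4), Tunis (Rae #7, Kit #6), Doha (Rae #8, Kit #7), Riga (Rae #9, Kit #8), Tunis (Rae #14, Kit #10); all 7 stops appear in both, in order. The LCS DP gives dp[15][11] = 7, so this is optimal.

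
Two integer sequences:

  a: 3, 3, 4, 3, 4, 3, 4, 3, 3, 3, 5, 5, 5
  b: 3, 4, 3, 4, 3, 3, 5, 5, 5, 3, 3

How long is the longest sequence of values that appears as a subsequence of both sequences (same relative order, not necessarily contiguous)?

One common subsequence of length 9: 3 at a[4]=b[1] → 4 at a[5]=b[2] → 3 at a[6]=b[3] → 4 at a[7]=b[4] → 3 at a[9]=b[5] → 3 at a[10]=b[6] → 5 at a[11]=b[7] → 5 at a[12]=b[8] → 5 at a[13]=b[9], and the DP table's final entry dp[13][11] is also 9, so no common subsequence is longer.

9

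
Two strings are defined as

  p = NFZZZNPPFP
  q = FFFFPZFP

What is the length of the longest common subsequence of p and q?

4

One common subsequence of length 4: F at p[2]=q[4], Z at p[5]=q[6], F at p[9]=q[7], P at p[10]=q[8], and the DP table's final entry dp[10][8] is also 4, so no common subsequence is longer.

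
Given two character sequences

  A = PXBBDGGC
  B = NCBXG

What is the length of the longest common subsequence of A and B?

Let dp[i][j] be the LCS length of the first i characters of A and the first j characters of B. dp[i][j] = dp[i-1][j-1]+1 when the i-th and j-th characters match, else max(dp[i-1][j], dp[i][j-1]).
    ·  N  C  B  X  G
 ·  0  0  0  0  0  0
 P  0  0  0  0  0  0
 X  0  0  0  0  1  1
 B  0  0  0  1  1  1
 B  0  0  0  1  1  1
 D  0  0  0  1  1  1
 G  0  0  0  1  1  2
 G  0  0  0  1  1  2
 C  0  0  1  1  1  2
dp[8][5] = 2. One LCS (by backtracking along matches): XG.

2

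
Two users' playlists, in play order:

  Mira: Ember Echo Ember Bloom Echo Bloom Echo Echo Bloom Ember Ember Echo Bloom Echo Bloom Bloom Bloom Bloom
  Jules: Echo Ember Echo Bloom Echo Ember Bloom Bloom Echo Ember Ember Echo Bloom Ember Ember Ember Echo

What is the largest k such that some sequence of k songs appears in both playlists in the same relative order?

11

Match Ember at Mira[1]=Jules[2], Echo at Mira[2]=Jules[5], Ember at Mira[3]=Jules[6], Bloom at Mira[4]=Jules[7], Bloom at Mira[6]=Jules[8], Echo at Mira[7]=Jules[9], Echo at Mira[8]=Jules[12], Bloom at Mira[9]=Jules[13], Ember at Mira[10]=Jules[15], Ember at Mira[11]=Jules[16], Echo at Mira[14]=Jules[17] — 11 songs in the same relative order in both. dp[18][17] = 11 confirms this is the maximum.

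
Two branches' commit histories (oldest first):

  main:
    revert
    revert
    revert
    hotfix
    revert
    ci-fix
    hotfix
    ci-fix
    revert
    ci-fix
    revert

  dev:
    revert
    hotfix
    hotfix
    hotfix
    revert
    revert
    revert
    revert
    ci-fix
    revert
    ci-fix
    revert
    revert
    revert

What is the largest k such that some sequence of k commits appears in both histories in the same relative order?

8

One common subsequence of length 8: revert [1,5], revert [2,6], revert [3,7], revert [5,8], ci-fix [6,9], ci-fix [8,11], revert [9,13], revert [11,14]. Since dp[11][14] = 8, nothing longer is possible.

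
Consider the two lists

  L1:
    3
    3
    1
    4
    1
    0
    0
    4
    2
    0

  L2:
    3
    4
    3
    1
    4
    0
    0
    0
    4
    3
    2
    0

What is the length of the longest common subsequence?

9

Pick 3 (L1 #1, L2 #1), then 3 (L1 #2, L2 #3), then 1 (L1 #3, L2 #4), then 4 (L1 #4, L2 #5), then 0 (L1 #6, L2 #7), then 0 (L1 #7, L2 #8), then 4 (L1 #8, L2 #9), then 2 (L1 #9, L2 #11), then 0 (L1 #10, L2 #12); all 9 values appear in both, in order, and the DP table's final entry dp[10][12] is also 9, so no common subsequence is longer.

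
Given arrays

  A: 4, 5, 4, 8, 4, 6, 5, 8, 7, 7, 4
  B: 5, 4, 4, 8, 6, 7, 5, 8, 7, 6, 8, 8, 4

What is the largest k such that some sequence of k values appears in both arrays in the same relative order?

8

Let dp[i][j] be the LCS length of the first i values of A and the first j values of B. dp[i][j] = dp[i-1][j-1]+1 when the i-th and j-th values match, else max(dp[i-1][j], dp[i][j-1]).
    ·  5  4  4  8  6  7  5  8  7  6  8  8  4
 ·  0  0  0  0  0  0  0  0  0  0  0  0  0  0
 4  0  0  1  1  1  1  1  1  1  1  1  1  1  1
 5  0  1  1  1  1  1  1  2  2  2  2  2  2  2
 4  0  1  2  2  2  2  2  2  2  2  2  2  2  3
 8  0  1  2  2  3  3  3  3  3  3  3  3  3  3
 4  0  1  2  3  3  3  3  3  3  3  3  3  3  4
 6  0  1  2  3  3  4  4  4  4  4  4  4  4  4
 5  0  1  2  3  3  4  4  5  5  5  5  5  5  5
 8  0  1  2  3  4  4  4  5  6  6  6  6  6  6
 7  0  1  2  3  4  4  5  5  6  7  7  7  7  7
 7  0  1  2  3  4  4  5  5  6  7  7  7  7  7
 4  0  1  2  3  4  4  5  5  6  7  7  7  7  8
dp[11][13] = 8. One LCS (by backtracking along matches): 4, 4, 8, 6, 5, 8, 7, 4.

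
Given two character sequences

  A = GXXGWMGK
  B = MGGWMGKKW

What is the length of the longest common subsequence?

Taking G [1,2], G [4,3], W [5,4], M [6,5], G [7,6], K [8,8] gives a common subsequence of length 6. Since dp[8][9] = 6, nothing longer is possible.

6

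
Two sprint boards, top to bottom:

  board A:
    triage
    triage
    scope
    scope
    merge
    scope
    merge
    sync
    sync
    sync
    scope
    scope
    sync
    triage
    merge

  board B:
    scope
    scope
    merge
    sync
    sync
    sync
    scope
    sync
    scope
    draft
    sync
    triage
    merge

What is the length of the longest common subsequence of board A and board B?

One common subsequence of length 11: scope [4,1] → scope [6,2] → merge [7,3] → sync [8,4] → sync [9,5] → sync [10,6] → scope [11,7] → scope [12,9] → sync [13,11] → triage [14,12] → merge [15,13]. The LCS DP gives dp[15][13] = 11, so this is optimal.

11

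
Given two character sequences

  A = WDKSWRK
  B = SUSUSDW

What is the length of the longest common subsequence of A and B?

Let dp[i][j] be the LCS length of the first i characters of A and the first j characters of B. dp[i][j] = dp[i-1][j-1]+1 when the i-th and j-th characters match, else max(dp[i-1][j], dp[i][j-1]).
    ·  S  U  S  U  S  D  W
 ·  0  0  0  0  0  0  0  0
 W  0  0  0  0  0  0  0  1
 D  0  0  0  0  0  0  1  1
 K  0  0  0  0  0  0  1  1
 S  0  1  1  1  1  1  1  1
 W  0  1  1  1  1  1  1  2
 R  0  1  1  1  1  1  1  2
 K  0  1  1  1  1  1  1  2
dp[7][7] = 2. One LCS (by backtracking along matches): DW.

2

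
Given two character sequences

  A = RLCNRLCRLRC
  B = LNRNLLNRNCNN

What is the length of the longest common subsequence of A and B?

7

Let dp[i][j] be the LCS length of the first i characters of A and the first j characters of B. dp[i][j] = dp[i-1][j-1]+1 when the i-th and j-th characters match, else max(dp[i-1][j], dp[i][j-1]).
    ·  L  N  R  N  L  L  N  R  N  C  N  N
 ·  0  0  0  0  0  0  0  0  0  0  0  0  0
 R  0  0  0  1  1  1  1  1  1  1  1  1  1
 L  0  1  1  1  1  2  2  2  2  2  2  2  2
 C  0  1  1  1  1  2  2  2  2  2  3  3  3
 N  0  1  2  2  2  2  2  3  3  3  3  4  4
 R  0  1  2  3  3  3  3  3  4  4  4  4  4
 L  0  1  2  3  3  4  4  4  4  4  4  4  4
 C  0  1  2  3  3  4  4  4  4  4  5  5  5
 R  0  1  2  3  3  4  4  4  5  5  5  5  5
 L  0  1  2  3  3  4  5  5  5  5  5  5  5
 R  0  1  2  3  3  4  5  5  6  6  6  6  6
 C  0  1  2  3  3  4  5  5  6  6  7  7  7
dp[11][12] = 7. One LCS (by backtracking along matches): LNRLLRC.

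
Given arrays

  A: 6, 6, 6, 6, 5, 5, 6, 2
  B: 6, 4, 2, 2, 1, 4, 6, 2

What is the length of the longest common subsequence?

3

One common subsequence of length 3: 6 (A #1, B #1), then 6 (A #7, B #7), then 2 (A #8, B #8). The LCS DP gives dp[8][8] = 3, so this is optimal.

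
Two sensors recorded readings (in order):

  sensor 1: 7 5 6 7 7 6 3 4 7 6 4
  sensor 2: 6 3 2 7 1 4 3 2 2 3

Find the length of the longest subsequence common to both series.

Let dp[i][j] be the LCS length of the first i values of sensor 1 and the first j values of sensor 2. dp[i][j] = dp[i-1][j-1]+1 when the i-th and j-th values match, else max(dp[i-1][j], dp[i][j-1]).
    ·  6  3  2  7  1  4  3  2  2  3
 ·  0  0  0  0  0  0  0  0  0  0  0
 7  0  0  0  0  1  1  1  1  1  1  1
 5  0  0  0  0  1  1  1  1  1  1  1
 6  0  1  1  1  1  1  1  1  1  1  1
 7  0  1  1  1  2  2  2  2  2  2  2
 7  0  1  1  1  2  2  2  2  2  2  2
 6  0  1  1  1  2  2  2  2  2  2  2
 3  0  1  2  2  2  2  2  3  3  3  3
 4  0  1  2  2  2  2  3  3  3  3  3
 7  0  1  2  2  3  3  3  3  3  3  3
 6  0  1  2  2  3  3  3  3  3  3  3
 4  0  1  2  2  3  3  4  4  4  4  4
dp[11][10] = 4. One LCS (by backtracking along matches): 6, 3, 7, 4.

4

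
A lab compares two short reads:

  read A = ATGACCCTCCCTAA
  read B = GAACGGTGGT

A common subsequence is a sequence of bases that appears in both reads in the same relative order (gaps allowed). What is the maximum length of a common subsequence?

Pick A at read A[1]=read B[2], then A at read A[4]=read B[3], then C at read A[5]=read B[4], then T at read A[8]=read B[7], then T at read A[12]=read B[10]; all 5 bases appear in both, in order. Since dp[14][10] = 5, nothing longer is possible.

5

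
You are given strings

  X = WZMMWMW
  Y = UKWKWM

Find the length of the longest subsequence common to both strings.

Let dp[i][j] be the LCS length of the first i characters of X and the first j characters of Y. dp[i][j] = dp[i-1][j-1]+1 when the i-th and j-th characters match, else max(dp[i-1][j], dp[i][j-1]).
    ·  U  K  W  K  W  M
 ·  0  0  0  0  0  0  0
 W  0  0  0  1  1  1  1
 Z  0  0  0  1  1  1  1
 M  0  0  0  1  1  1  2
 M  0  0  0  1  1  1  2
 W  0  0  0  1  1  2  2
 M  0  0  0  1  1  2  3
 W  0  0  0  1  1  2  3
dp[7][6] = 3. One LCS (by backtracking along matches): WWM.

3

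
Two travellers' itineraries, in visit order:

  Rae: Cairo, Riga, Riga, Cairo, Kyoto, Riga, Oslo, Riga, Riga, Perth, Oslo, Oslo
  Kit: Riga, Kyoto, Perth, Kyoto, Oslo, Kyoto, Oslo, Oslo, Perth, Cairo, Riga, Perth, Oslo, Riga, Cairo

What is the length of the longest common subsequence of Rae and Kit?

6

Match Riga (Rae #2, Kit #1); then Kyoto (Rae #5, Kit #6); then Oslo (Rae #7, Kit #8); then Riga (Rae #9, Kit #11); then Perth (Rae #10, Kit #12); then Oslo (Rae #11, Kit #13) — 6 stops in the same relative order in both. Since dp[12][15] = 6, nothing longer is possible.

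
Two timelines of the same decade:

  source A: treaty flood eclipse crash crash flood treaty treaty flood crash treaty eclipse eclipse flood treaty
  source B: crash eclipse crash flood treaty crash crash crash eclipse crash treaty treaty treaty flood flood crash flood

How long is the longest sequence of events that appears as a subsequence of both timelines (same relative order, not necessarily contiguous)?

Match treaty at source A[1]=source B[5]; then eclipse at source A[3]=source B[9]; then crash at source A[4]=source B[10]; then treaty at source A[7]=source B[12]; then treaty at source A[8]=source B[13]; then flood at source A[9]=source B[15]; then crash at source A[10]=source B[16]; then flood at source A[14]=source B[17] — 8 events in the same relative order in both. Since dp[15][17] = 8, nothing longer is possible.

8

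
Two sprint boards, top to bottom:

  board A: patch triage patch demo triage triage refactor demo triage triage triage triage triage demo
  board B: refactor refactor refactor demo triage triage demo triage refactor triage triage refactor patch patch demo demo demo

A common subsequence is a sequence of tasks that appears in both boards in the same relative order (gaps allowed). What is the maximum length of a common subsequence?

Match demo at board A[4]=board B[4]; then triage at board A[5]=board B[5]; then triage at board A[6]=board B[6]; then demo at board A[8]=board B[7]; then triage at board A[9]=board B[8]; then triage at board A[10]=board B[10]; then triage at board A[11]=board B[11]; then demo at board A[14]=board B[17] — 8 tasks in the same relative order in both, and the DP table's final entry dp[14][17] is also 8, so no common subsequence is longer.

8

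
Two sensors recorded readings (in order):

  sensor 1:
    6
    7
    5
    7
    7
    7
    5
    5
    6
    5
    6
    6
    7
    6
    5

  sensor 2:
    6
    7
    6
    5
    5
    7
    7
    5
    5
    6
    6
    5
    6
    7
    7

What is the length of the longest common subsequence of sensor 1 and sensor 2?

11

Pick 6 (sensor 1 #1, sensor 2 #1); then 7 (sensor 1 #2, sensor 2 #2); then 5 (sensor 1 #3, sensor 2 #5); then 7 (sensor 1 #5, sensor 2 #6); then 7 (sensor 1 #6, sensor 2 #7); then 5 (sensor 1 #7, sensor 2 #8); then 5 (sensor 1 #8, sensor 2 #9); then 6 (sensor 1 #9, sensor 2 #11); then 5 (sensor 1 #10, sensor 2 #12); then 6 (sensor 1 #11, sensor 2 #13); then 7 (sensor 1 #13, sensor 2 #15); all 11 values appear in both, in order, and the DP table's final entry dp[15][15] is also 11, so no common subsequence is longer.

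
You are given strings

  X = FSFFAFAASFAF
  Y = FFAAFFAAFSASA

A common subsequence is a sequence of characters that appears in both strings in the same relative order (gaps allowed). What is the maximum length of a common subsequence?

Match F (X #1, Y #2) → F (X #3, Y #5) → F (X #4, Y #6) → A (X #5, Y #8) → F (X #6, Y #9) → A (X #8, Y #11) → S (X #9, Y #12) → A (X #11, Y #13) — 8 characters in the same relative order in both. The LCS DP gives dp[12][13] = 8, so this is optimal.

8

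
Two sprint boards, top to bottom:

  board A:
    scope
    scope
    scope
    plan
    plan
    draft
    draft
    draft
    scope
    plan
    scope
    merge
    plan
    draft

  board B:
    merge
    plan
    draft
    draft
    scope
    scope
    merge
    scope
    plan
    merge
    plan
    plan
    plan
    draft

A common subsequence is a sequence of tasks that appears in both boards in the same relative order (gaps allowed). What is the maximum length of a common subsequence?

8

Pick scope [1,5], scope [2,6], scope [3,8], plan [4,9], plan [5,11], plan [10,12], plan [13,13], draft [14,14]; all 8 tasks appear in both, in order, and the DP table's final entry dp[14][14] is also 8, so no common subsequence is longer.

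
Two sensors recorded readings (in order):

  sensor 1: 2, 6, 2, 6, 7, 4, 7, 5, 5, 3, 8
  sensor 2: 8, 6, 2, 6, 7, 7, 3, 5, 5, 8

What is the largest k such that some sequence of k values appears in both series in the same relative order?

8

Let dp[i][j] be the LCS length of the first i values of sensor 1 and the first j values of sensor 2. dp[i][j] = dp[i-1][j-1]+1 when the i-th and j-th values match, else max(dp[i-1][j], dp[i][j-1]).
    ·  8  6  2  6  7  7  3  5  5  8
 ·  0  0  0  0  0  0  0  0  0  0  0
 2  0  0  0  1  1  1  1  1  1  1  1
 6  0  0  1  1  2  2  2  2  2  2  2
 2  0  0  1  2  2  2  2  2  2  2  2
 6  0  0  1  2  3  3  3  3  3  3  3
 7  0  0  1  2  3  4  4  4  4  4  4
 4  0  0  1  2  3  4  4  4  4  4  4
 7  0  0  1  2  3  4  5  5  5  5  5
 5  0  0  1  2  3  4  5  5  6  6  6
 5  0  0  1  2  3  4  5  5  6  7  7
 3  0  0  1  2  3  4  5  6  6  7  7
 8  0  1  1  2  3  4  5  6  6  7  8
dp[11][10] = 8. One LCS (by backtracking along matches): 6, 2, 6, 7, 7, 5, 5, 8.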